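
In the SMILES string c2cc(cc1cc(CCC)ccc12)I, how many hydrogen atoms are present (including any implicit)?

13

Hydrogens are implicit in SMILES; fill each atom to its normal valence:
  6 × C (aromatic): 1 H each → 6
  4 × C (aromatic): no H
  2 × C: 2 H each → 4
  1 × C: 3 H
  1 × I: no H
  Total hydrogens = 13.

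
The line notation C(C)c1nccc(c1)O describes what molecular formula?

Heavy atoms from the SMILES: 7 C, 1 N, 1 O.
Implicit hydrogens by atom environment:
  3 × C (aromatic): 1 H each → 3
  2 × C (aromatic): no H
  1 × C: 3 H
  1 × C: 2 H
  1 × N (aromatic): no H
  1 × O: 1 H
  Total hydrogens = 9.
Molecular formula: C7H9NO

C7H9NO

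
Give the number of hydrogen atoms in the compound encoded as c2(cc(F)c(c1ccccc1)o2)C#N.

6

Hydrogens are implicit in SMILES; fill each atom to its normal valence:
  6 × C (aromatic): 1 H each → 6
  4 × C (aromatic): no H
  1 × C: no H
  1 × F: no H
  1 × N: no H
  1 × O (aromatic): no H
  Total hydrogens = 6.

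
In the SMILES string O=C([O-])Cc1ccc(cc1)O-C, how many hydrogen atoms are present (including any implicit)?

Hydrogens are implicit in SMILES; fill each atom to its normal valence:
  4 × C (aromatic): 1 H each → 4
  2 × C (aromatic): no H
  2 × O: no H
  1 × C: 3 H
  1 × C: 2 H
  1 × C: no H
  1 × O (charge -1): no H
  Total hydrogens = 9.

9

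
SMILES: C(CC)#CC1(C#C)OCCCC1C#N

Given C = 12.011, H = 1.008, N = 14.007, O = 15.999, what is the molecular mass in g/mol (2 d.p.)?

187.24

Molecular formula: C12H13NO.
M = 12×12.011 + 13×1.008 + 1×14.007 + 1×15.999 = 187.24 g/mol.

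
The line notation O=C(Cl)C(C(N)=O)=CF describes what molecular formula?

C4H3ClFNO2

Heavy atoms from the SMILES: 4 C, 1 Cl, 1 F, 1 N, 2 O.
Implicit hydrogens by atom environment:
  3 × C: no H
  2 × O: no H
  1 × C: 1 H
  1 × Cl: no H
  1 × F: no H
  1 × N: 2 H
  Total hydrogens = 3.
Molecular formula: C4H3ClFNO2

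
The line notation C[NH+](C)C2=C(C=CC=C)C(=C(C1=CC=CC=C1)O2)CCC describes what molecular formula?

Heavy atoms from the SMILES: 19 C, 1 N, 1 O.
Implicit hydrogens by atom environment:
  5 × C (aromatic): 1 H each → 5
  5 × C (aromatic): no H
  3 × C: 3 H each → 9
  3 × C: 2 H each → 6
  3 × C: 1 H each → 3
  1 × N (charge +1): 1 H
  1 × O (aromatic): no H
  Total hydrogens = 24.
Net charge +1.
Molecular formula: C19H24NO+

C19H24NO+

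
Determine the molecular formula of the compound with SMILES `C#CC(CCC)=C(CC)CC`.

Heavy atoms from the SMILES: 11 C.
Implicit hydrogens by atom environment:
  4 × C: 2 H each → 8
  3 × C: 3 H each → 9
  3 × C: no H
  1 × C: 1 H
  Total hydrogens = 18.
Molecular formula: C11H18

C11H18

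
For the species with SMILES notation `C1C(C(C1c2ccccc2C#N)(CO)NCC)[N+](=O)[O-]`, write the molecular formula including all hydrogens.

C14H17N3O3

Heavy atoms from the SMILES: 14 C, 3 N, 3 O.
Implicit hydrogens by atom environment:
  4 × C (aromatic): 1 H each → 4
  3 × C: 2 H each → 6
  2 × C: 1 H each → 2
  2 × C: no H
  2 × C (aromatic): no H
  1 × C: 3 H
  1 × N: 1 H
  1 × N (charge +1): no H
  1 × N: no H
  1 × O: 1 H
  1 × O: no H
  1 × O (charge -1): no H
  Total hydrogens = 17.
Molecular formula: C14H17N3O3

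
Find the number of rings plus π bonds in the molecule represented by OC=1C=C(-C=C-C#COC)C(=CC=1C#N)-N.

9

Molecular formula from the SMILES: C12H10N2O2.
DoU = (2C + 2 + N − H − X)/2 = (2·12 + 2 + 2 − 10 − 0)/2 = 18/2 = 9.
(Structurally: 1 ring(s) + 8 π bond(s) = 9.)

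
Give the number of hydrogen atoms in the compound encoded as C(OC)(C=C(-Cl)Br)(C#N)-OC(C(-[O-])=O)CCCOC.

14

Hydrogens are implicit in SMILES; fill each atom to its normal valence:
  4 × C: no H
  4 × O: no H
  3 × C: 2 H each → 6
  2 × C: 3 H each → 6
  2 × C: 1 H each → 2
  1 × Br: no H
  1 × Cl: no H
  1 × N: no H
  1 × O (charge -1): no H
  Total hydrogens = 14.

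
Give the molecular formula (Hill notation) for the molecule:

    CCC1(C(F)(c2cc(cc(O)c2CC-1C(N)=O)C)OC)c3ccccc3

C21H24FNO3

Heavy atoms from the SMILES: 21 C, 1 F, 1 N, 3 O.
Implicit hydrogens by atom environment:
  7 × C (aromatic): 1 H each → 7
  5 × C (aromatic): no H
  3 × C: 3 H each → 9
  3 × C: no H
  2 × C: 2 H each → 4
  2 × O: no H
  1 × C: 1 H
  1 × F: no H
  1 × N: 2 H
  1 × O: 1 H
  Total hydrogens = 24.
Molecular formula: C21H24FNO3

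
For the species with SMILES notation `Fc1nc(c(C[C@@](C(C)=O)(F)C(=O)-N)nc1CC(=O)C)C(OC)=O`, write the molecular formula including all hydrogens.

Heavy atoms from the SMILES: 14 C, 2 F, 3 N, 5 O.
Implicit hydrogens by atom environment:
  5 × C: no H
  5 × O: no H
  4 × C (aromatic): no H
  3 × C: 3 H each → 9
  2 × C: 2 H each → 4
  2 × F: no H
  2 × N (aromatic): no H
  1 × N: 2 H
  Total hydrogens = 15.
Molecular formula: C14H15F2N3O5

C14H15F2N3O5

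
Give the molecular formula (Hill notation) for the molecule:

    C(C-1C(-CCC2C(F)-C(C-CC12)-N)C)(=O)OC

Heavy atoms from the SMILES: 13 C, 1 F, 1 N, 2 O.
Implicit hydrogens by atom environment:
  6 × C: 1 H each → 6
  4 × C: 2 H each → 8
  2 × C: 3 H each → 6
  2 × O: no H
  1 × C: no H
  1 × F: no H
  1 × N: 2 H
  Total hydrogens = 22.
Molecular formula: C13H22FNO2

C13H22FNO2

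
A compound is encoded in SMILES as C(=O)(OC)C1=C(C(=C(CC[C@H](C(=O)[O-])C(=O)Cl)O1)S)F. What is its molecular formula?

C11H9ClFO6S-

Heavy atoms from the SMILES: 11 C, 1 Cl, 1 F, 6 O, 1 S.
Implicit hydrogens by atom environment:
  4 × C (aromatic): no H
  4 × O: no H
  3 × C: no H
  2 × C: 2 H each → 4
  1 × C: 3 H
  1 × C: 1 H
  1 × Cl: no H
  1 × F: no H
  1 × O (aromatic): no H
  1 × O (charge -1): no H
  1 × S: 1 H
  Total hydrogens = 9.
Net charge -1.
Molecular formula: C11H9ClFO6S-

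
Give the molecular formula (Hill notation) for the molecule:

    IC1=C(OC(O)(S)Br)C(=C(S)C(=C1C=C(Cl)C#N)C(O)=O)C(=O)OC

C13H8BrClINO6S2

Heavy atoms from the SMILES: 1 Br, 13 C, 1 Cl, 1 I, 1 N, 6 O, 2 S.
Implicit hydrogens by atom environment:
  6 × C (aromatic): no H
  5 × C: no H
  4 × O: no H
  2 × O: 1 H each → 2
  2 × S: 1 H each → 2
  1 × Br: no H
  1 × C: 3 H
  1 × C: 1 H
  1 × Cl: no H
  1 × I: no H
  1 × N: no H
  Total hydrogens = 8.
Molecular formula: C13H8BrClINO6S2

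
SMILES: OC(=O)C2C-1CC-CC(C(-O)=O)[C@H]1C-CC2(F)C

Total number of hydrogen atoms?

19

Hydrogens are implicit in SMILES; fill each atom to its normal valence:
  5 × C: 2 H each → 10
  4 × C: 1 H each → 4
  3 × C: no H
  2 × O: 1 H each → 2
  2 × O: no H
  1 × C: 3 H
  1 × F: no H
  Total hydrogens = 19.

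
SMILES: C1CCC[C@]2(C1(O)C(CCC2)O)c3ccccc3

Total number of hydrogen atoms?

Hydrogens are implicit in SMILES; fill each atom to its normal valence:
  7 × C: 2 H each → 14
  5 × C (aromatic): 1 H each → 5
  2 × C: no H
  2 × O: 1 H each → 2
  1 × C: 1 H
  1 × C (aromatic): no H
  Total hydrogens = 22.

22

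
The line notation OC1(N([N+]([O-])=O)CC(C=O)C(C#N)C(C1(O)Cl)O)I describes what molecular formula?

C8H9ClIN3O6

Heavy atoms from the SMILES: 8 C, 1 Cl, 1 I, 3 N, 6 O.
Implicit hydrogens by atom environment:
  4 × C: 1 H each → 4
  3 × C: no H
  3 × O: 1 H each → 3
  2 × N: no H
  2 × O: no H
  1 × C: 2 H
  1 × Cl: no H
  1 × I: no H
  1 × N (charge +1): no H
  1 × O (charge -1): no H
  Total hydrogens = 9.
Molecular formula: C8H9ClIN3O6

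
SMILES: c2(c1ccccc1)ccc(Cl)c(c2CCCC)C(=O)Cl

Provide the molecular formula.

C17H16Cl2O

Heavy atoms from the SMILES: 17 C, 2 Cl, 1 O.
Implicit hydrogens by atom environment:
  7 × C (aromatic): 1 H each → 7
  5 × C (aromatic): no H
  3 × C: 2 H each → 6
  2 × Cl: no H
  1 × C: 3 H
  1 × C: no H
  1 × O: no H
  Total hydrogens = 16.
Molecular formula: C17H16Cl2O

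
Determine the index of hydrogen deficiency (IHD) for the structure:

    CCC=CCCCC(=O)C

Molecular formula from the SMILES: C9H16O.
DoU = (2C + 2 + N − H − X)/2 = (2·9 + 2 + 0 − 16 − 0)/2 = 4/2 = 2.
(Structurally: 0 ring(s) + 2 π bond(s) = 2.)

2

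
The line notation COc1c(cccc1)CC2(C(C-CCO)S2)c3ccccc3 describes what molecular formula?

Heavy atoms from the SMILES: 19 C, 2 O, 1 S.
Implicit hydrogens by atom environment:
  9 × C (aromatic): 1 H each → 9
  4 × C: 2 H each → 8
  3 × C (aromatic): no H
  1 × C: 3 H
  1 × C: 1 H
  1 × C: no H
  1 × O: 1 H
  1 × O: no H
  1 × S: no H
  Total hydrogens = 22.
Molecular formula: C19H22O2S

C19H22O2S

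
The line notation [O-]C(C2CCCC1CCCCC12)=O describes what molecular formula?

Heavy atoms from the SMILES: 11 C, 2 O.
Implicit hydrogens by atom environment:
  7 × C: 2 H each → 14
  3 × C: 1 H each → 3
  1 × C: no H
  1 × O: no H
  1 × O (charge -1): no H
  Total hydrogens = 17.
Net charge -1.
Molecular formula: C11H17O2-

C11H17O2-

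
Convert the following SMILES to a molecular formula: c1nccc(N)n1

C4H5N3

Heavy atoms from the SMILES: 4 C, 3 N.
Implicit hydrogens by atom environment:
  3 × C (aromatic): 1 H each → 3
  2 × N (aromatic): no H
  1 × C (aromatic): no H
  1 × N: 2 H
  Total hydrogens = 5.
Molecular formula: C4H5N3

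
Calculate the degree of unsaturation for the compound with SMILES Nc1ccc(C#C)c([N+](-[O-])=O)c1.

Molecular formula from the SMILES: C8H6N2O2.
DoU = (2C + 2 + N − H − X)/2 = (2·8 + 2 + 2 − 6 − 0)/2 = 14/2 = 7.
(Structurally: 1 ring(s) + 6 π bond(s) = 7.)

7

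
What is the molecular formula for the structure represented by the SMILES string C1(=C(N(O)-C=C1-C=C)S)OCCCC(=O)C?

C11H15NO3S

Heavy atoms from the SMILES: 11 C, 1 N, 3 O, 1 S.
Implicit hydrogens by atom environment:
  4 × C: 2 H each → 8
  3 × C (aromatic): no H
  2 × O: no H
  1 × C: 3 H
  1 × C (aromatic): 1 H
  1 × C: 1 H
  1 × C: no H
  1 × N (aromatic): no H
  1 × O: 1 H
  1 × S: 1 H
  Total hydrogens = 15.
Molecular formula: C11H15NO3S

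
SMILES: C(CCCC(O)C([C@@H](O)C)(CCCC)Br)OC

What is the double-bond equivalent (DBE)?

0

Molecular formula from the SMILES: C13H27BrO3.
DoU = (2C + 2 + N − H − X)/2 = (2·13 + 2 + 0 − 27 − 1)/2 = 0/2 = 0.
(Structurally: 0 ring(s) + 0 π bond(s) = 0.)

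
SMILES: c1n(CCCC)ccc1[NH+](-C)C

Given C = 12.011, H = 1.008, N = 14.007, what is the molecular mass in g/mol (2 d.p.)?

Molecular formula: C10H19N2+.
M = 10×12.011 + 19×1.008 + 2×14.007 = 167.28 g/mol.

167.28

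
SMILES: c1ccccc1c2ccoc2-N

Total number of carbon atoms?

10

The symbol for carbon appears 10 times in the SMILES. Lowercase c denotes aromatic carbon and counts toward C.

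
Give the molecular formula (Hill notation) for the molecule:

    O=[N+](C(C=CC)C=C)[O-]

Heavy atoms from the SMILES: 6 C, 1 N, 2 O.
Implicit hydrogens by atom environment:
  4 × C: 1 H each → 4
  1 × C: 3 H
  1 × C: 2 H
  1 × N (charge +1): no H
  1 × O: no H
  1 × O (charge -1): no H
  Total hydrogens = 9.
Molecular formula: C6H9NO2

C6H9NO2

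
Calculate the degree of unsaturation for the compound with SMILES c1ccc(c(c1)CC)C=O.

Molecular formula from the SMILES: C9H10O.
DoU = (2C + 2 + N − H − X)/2 = (2·9 + 2 + 0 − 10 − 0)/2 = 10/2 = 5.
(Structurally: 1 ring(s) + 4 π bond(s) = 5.)

5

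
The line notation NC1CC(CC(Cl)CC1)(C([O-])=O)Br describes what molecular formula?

C8H12BrClNO2-

Heavy atoms from the SMILES: 1 Br, 8 C, 1 Cl, 1 N, 2 O.
Implicit hydrogens by atom environment:
  4 × C: 2 H each → 8
  2 × C: 1 H each → 2
  2 × C: no H
  1 × Br: no H
  1 × Cl: no H
  1 × N: 2 H
  1 × O: no H
  1 × O (charge -1): no H
  Total hydrogens = 12.
Net charge -1.
Molecular formula: C8H12BrClNO2-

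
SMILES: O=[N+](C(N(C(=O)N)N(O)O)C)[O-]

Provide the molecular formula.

Heavy atoms from the SMILES: 3 C, 4 N, 5 O.
Implicit hydrogens by atom environment:
  2 × N: no H
  2 × O: 1 H each → 2
  2 × O: no H
  1 × C: 3 H
  1 × C: 1 H
  1 × C: no H
  1 × N: 2 H
  1 × N (charge +1): no H
  1 × O (charge -1): no H
  Total hydrogens = 8.
Molecular formula: C3H8N4O5

C3H8N4O5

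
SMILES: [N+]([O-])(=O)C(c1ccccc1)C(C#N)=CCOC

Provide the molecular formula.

Heavy atoms from the SMILES: 12 C, 2 N, 3 O.
Implicit hydrogens by atom environment:
  5 × C (aromatic): 1 H each → 5
  2 × C: 1 H each → 2
  2 × C: no H
  2 × O: no H
  1 × C: 3 H
  1 × C: 2 H
  1 × C (aromatic): no H
  1 × N (charge +1): no H
  1 × N: no H
  1 × O (charge -1): no H
  Total hydrogens = 12.
Molecular formula: C12H12N2O3

C12H12N2O3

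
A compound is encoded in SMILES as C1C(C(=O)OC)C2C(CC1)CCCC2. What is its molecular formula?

Heavy atoms from the SMILES: 12 C, 2 O.
Implicit hydrogens by atom environment:
  7 × C: 2 H each → 14
  3 × C: 1 H each → 3
  2 × O: no H
  1 × C: 3 H
  1 × C: no H
  Total hydrogens = 20.
Molecular formula: C12H20O2

C12H20O2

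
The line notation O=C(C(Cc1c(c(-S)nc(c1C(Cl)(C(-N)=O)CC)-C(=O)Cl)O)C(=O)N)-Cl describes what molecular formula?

C14H14Cl3N3O5S

Heavy atoms from the SMILES: 14 C, 3 Cl, 3 N, 5 O, 1 S.
Implicit hydrogens by atom environment:
  5 × C (aromatic): no H
  5 × C: no H
  4 × O: no H
  3 × Cl: no H
  2 × C: 2 H each → 4
  2 × N: 2 H each → 4
  1 × C: 3 H
  1 × C: 1 H
  1 × N (aromatic): no H
  1 × O: 1 H
  1 × S: 1 H
  Total hydrogens = 14.
Molecular formula: C14H14Cl3N3O5S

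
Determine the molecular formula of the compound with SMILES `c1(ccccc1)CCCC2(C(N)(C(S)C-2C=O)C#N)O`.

C15H18N2O2S

Heavy atoms from the SMILES: 15 C, 2 N, 2 O, 1 S.
Implicit hydrogens by atom environment:
  5 × C (aromatic): 1 H each → 5
  3 × C: 2 H each → 6
  3 × C: 1 H each → 3
  3 × C: no H
  1 × C (aromatic): no H
  1 × N: 2 H
  1 × N: no H
  1 × O: 1 H
  1 × O: no H
  1 × S: 1 H
  Total hydrogens = 18.
Molecular formula: C15H18N2O2S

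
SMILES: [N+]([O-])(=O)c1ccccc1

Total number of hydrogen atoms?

Hydrogens are implicit in SMILES; fill each atom to its normal valence:
  5 × C (aromatic): 1 H each → 5
  1 × C (aromatic): no H
  1 × N (charge +1): no H
  1 × O: no H
  1 × O (charge -1): no H
  Total hydrogens = 5.

5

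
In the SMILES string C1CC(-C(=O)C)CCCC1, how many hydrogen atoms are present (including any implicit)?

Hydrogens are implicit in SMILES; fill each atom to its normal valence:
  6 × C: 2 H each → 12
  1 × C: 3 H
  1 × C: 1 H
  1 × C: no H
  1 × O: no H
  Total hydrogens = 16.

16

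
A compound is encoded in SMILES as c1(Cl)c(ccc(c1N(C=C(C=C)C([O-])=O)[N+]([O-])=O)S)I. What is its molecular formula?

Heavy atoms from the SMILES: 11 C, 1 Cl, 1 I, 2 N, 4 O, 1 S.
Implicit hydrogens by atom environment:
  4 × C (aromatic): no H
  2 × C (aromatic): 1 H each → 2
  2 × C: 1 H each → 2
  2 × C: no H
  2 × O: no H
  2 × O (charge -1): no H
  1 × C: 2 H
  1 × Cl: no H
  1 × I: no H
  1 × N: no H
  1 × N (charge +1): no H
  1 × S: 1 H
  Total hydrogens = 7.
Net charge -1.
Molecular formula: C11H7ClIN2O4S-

C11H7ClIN2O4S-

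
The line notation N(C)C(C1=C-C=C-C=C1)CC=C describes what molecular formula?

Heavy atoms from the SMILES: 11 C, 1 N.
Implicit hydrogens by atom environment:
  5 × C (aromatic): 1 H each → 5
  2 × C: 2 H each → 4
  2 × C: 1 H each → 2
  1 × C: 3 H
  1 × C (aromatic): no H
  1 × N: 1 H
  Total hydrogens = 15.
Molecular formula: C11H15N

C11H15N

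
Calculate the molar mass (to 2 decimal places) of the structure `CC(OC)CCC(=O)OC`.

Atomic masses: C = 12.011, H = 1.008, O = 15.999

146.19

Molecular formula: C7H14O3.
M = 7×12.011 + 14×1.008 + 3×15.999 = 146.19 g/mol.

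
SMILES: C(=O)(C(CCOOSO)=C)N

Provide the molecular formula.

Heavy atoms from the SMILES: 5 C, 1 N, 4 O, 1 S.
Implicit hydrogens by atom environment:
  3 × C: 2 H each → 6
  3 × O: no H
  2 × C: no H
  1 × N: 2 H
  1 × O: 1 H
  1 × S: no H
  Total hydrogens = 9.
Molecular formula: C5H9NO4S

C5H9NO4S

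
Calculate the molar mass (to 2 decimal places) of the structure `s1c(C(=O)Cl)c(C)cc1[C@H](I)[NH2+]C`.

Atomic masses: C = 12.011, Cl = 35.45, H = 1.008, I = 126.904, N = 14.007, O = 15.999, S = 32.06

Molecular formula: C8H10ClINOS+.
M = 8×12.011 + 1×35.45 + 10×1.008 + 1×126.904 + 1×14.007 + 1×15.999 + 1×32.06 = 330.59 g/mol.

330.59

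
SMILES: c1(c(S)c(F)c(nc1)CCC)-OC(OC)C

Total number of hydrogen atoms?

Hydrogens are implicit in SMILES; fill each atom to its normal valence:
  4 × C (aromatic): no H
  3 × C: 3 H each → 9
  2 × C: 2 H each → 4
  2 × O: no H
  1 × C (aromatic): 1 H
  1 × C: 1 H
  1 × F: no H
  1 × N (aromatic): no H
  1 × S: 1 H
  Total hydrogens = 16.

16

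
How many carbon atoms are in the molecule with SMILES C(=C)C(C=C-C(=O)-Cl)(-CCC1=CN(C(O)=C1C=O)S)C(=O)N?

The symbol for carbon appears 14 times in the SMILES. (Cl is a single chlorine, not C + l.)

14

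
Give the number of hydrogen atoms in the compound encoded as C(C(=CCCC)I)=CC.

Hydrogens are implicit in SMILES; fill each atom to its normal valence:
  3 × C: 1 H each → 3
  2 × C: 3 H each → 6
  2 × C: 2 H each → 4
  1 × C: no H
  1 × I: no H
  Total hydrogens = 13.

13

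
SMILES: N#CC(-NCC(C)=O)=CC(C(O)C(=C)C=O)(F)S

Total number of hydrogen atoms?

Hydrogens are implicit in SMILES; fill each atom to its normal valence:
  5 × C: no H
  3 × C: 1 H each → 3
  2 × C: 2 H each → 4
  2 × O: no H
  1 × C: 3 H
  1 × F: no H
  1 × N: 1 H
  1 × N: no H
  1 × O: 1 H
  1 × S: 1 H
  Total hydrogens = 13.

13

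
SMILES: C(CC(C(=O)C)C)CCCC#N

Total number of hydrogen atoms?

17

Hydrogens are implicit in SMILES; fill each atom to its normal valence:
  5 × C: 2 H each → 10
  2 × C: 3 H each → 6
  2 × C: no H
  1 × C: 1 H
  1 × N: no H
  1 × O: no H
  Total hydrogens = 17.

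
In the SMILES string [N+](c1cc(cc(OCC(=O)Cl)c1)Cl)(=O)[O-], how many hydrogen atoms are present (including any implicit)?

Hydrogens are implicit in SMILES; fill each atom to its normal valence:
  3 × C (aromatic): 1 H each → 3
  3 × C (aromatic): no H
  3 × O: no H
  2 × Cl: no H
  1 × C: 2 H
  1 × C: no H
  1 × N (charge +1): no H
  1 × O (charge -1): no H
  Total hydrogens = 5.

5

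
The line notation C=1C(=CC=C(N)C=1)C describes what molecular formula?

C7H9N

Heavy atoms from the SMILES: 7 C, 1 N.
Implicit hydrogens by atom environment:
  4 × C (aromatic): 1 H each → 4
  2 × C (aromatic): no H
  1 × C: 3 H
  1 × N: 2 H
  Total hydrogens = 9.
Molecular formula: C7H9N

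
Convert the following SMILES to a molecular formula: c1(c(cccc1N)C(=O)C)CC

C10H13NO

Heavy atoms from the SMILES: 10 C, 1 N, 1 O.
Implicit hydrogens by atom environment:
  3 × C (aromatic): 1 H each → 3
  3 × C (aromatic): no H
  2 × C: 3 H each → 6
  1 × C: 2 H
  1 × C: no H
  1 × N: 2 H
  1 × O: no H
  Total hydrogens = 13.
Molecular formula: C10H13NO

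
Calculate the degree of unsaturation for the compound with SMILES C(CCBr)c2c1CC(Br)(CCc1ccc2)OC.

Molecular formula from the SMILES: C14H18Br2O.
DoU = (2C + 2 + N − H − X)/2 = (2·14 + 2 + 0 − 18 − 2)/2 = 10/2 = 5.
(Structurally: 2 ring(s) + 3 π bond(s) = 5.)

5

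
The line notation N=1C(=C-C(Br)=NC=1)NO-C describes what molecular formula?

C5H6BrN3O

Heavy atoms from the SMILES: 1 Br, 5 C, 3 N, 1 O.
Implicit hydrogens by atom environment:
  2 × C (aromatic): 1 H each → 2
  2 × C (aromatic): no H
  2 × N (aromatic): no H
  1 × Br: no H
  1 × C: 3 H
  1 × N: 1 H
  1 × O: no H
  Total hydrogens = 6.
Molecular formula: C5H6BrN3O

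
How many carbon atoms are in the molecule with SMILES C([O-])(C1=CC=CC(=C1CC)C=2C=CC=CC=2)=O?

The symbol for carbon appears 15 times in the SMILES.

15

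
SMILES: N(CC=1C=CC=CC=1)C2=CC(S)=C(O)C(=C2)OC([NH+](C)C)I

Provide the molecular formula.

Heavy atoms from the SMILES: 16 C, 1 I, 2 N, 2 O, 1 S.
Implicit hydrogens by atom environment:
  7 × C (aromatic): 1 H each → 7
  5 × C (aromatic): no H
  2 × C: 3 H each → 6
  1 × C: 2 H
  1 × C: 1 H
  1 × I: no H
  1 × N: 1 H
  1 × N (charge +1): 1 H
  1 × O: 1 H
  1 × O: no H
  1 × S: 1 H
  Total hydrogens = 20.
Net charge +1.
Molecular formula: C16H20IN2O2S+

C16H20IN2O2S+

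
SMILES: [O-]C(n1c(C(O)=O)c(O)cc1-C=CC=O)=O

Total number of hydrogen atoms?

Hydrogens are implicit in SMILES; fill each atom to its normal valence:
  3 × C: 1 H each → 3
  3 × C (aromatic): no H
  3 × O: no H
  2 × C: no H
  2 × O: 1 H each → 2
  1 × C (aromatic): 1 H
  1 × N (aromatic): no H
  1 × O (charge -1): no H
  Total hydrogens = 6.

6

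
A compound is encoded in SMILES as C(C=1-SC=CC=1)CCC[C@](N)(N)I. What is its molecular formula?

C9H15IN2S

Heavy atoms from the SMILES: 9 C, 1 I, 2 N, 1 S.
Implicit hydrogens by atom environment:
  4 × C: 2 H each → 8
  3 × C (aromatic): 1 H each → 3
  2 × N: 2 H each → 4
  1 × C (aromatic): no H
  1 × C: no H
  1 × I: no H
  1 × S (aromatic): no H
  Total hydrogens = 15.
Molecular formula: C9H15IN2S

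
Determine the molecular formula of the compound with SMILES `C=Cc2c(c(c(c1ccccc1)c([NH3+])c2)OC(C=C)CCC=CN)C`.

C22H27N2O+

Heavy atoms from the SMILES: 22 C, 2 N, 1 O.
Implicit hydrogens by atom environment:
  6 × C (aromatic): 1 H each → 6
  6 × C (aromatic): no H
  5 × C: 1 H each → 5
  4 × C: 2 H each → 8
  1 × C: 3 H
  1 × N (charge +1): 3 H
  1 × N: 2 H
  1 × O: no H
  Total hydrogens = 27.
Net charge +1.
Molecular formula: C22H27N2O+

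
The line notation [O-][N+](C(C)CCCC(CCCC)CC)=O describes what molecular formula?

Heavy atoms from the SMILES: 12 C, 1 N, 2 O.
Implicit hydrogens by atom environment:
  7 × C: 2 H each → 14
  3 × C: 3 H each → 9
  2 × C: 1 H each → 2
  1 × N (charge +1): no H
  1 × O: no H
  1 × O (charge -1): no H
  Total hydrogens = 25.
Molecular formula: C12H25NO2

C12H25NO2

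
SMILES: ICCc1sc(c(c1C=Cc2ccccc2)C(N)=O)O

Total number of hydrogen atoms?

Hydrogens are implicit in SMILES; fill each atom to its normal valence:
  5 × C (aromatic): 1 H each → 5
  5 × C (aromatic): no H
  2 × C: 2 H each → 4
  2 × C: 1 H each → 2
  1 × C: no H
  1 × I: no H
  1 × N: 2 H
  1 × O: 1 H
  1 × O: no H
  1 × S (aromatic): no H
  Total hydrogens = 14.

14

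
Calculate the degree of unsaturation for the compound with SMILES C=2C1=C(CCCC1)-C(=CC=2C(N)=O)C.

Molecular formula from the SMILES: C12H15NO.
DoU = (2C + 2 + N − H − X)/2 = (2·12 + 2 + 1 − 15 − 0)/2 = 12/2 = 6.
(Structurally: 2 ring(s) + 4 π bond(s) = 6.)

6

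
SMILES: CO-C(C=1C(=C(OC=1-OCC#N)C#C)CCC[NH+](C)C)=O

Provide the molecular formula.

Heavy atoms from the SMILES: 15 C, 2 N, 4 O.
Implicit hydrogens by atom environment:
  4 × C: 2 H each → 8
  4 × C (aromatic): no H
  3 × C: 3 H each → 9
  3 × C: no H
  3 × O: no H
  1 × C: 1 H
  1 × N (charge +1): 1 H
  1 × N: no H
  1 × O (aromatic): no H
  Total hydrogens = 19.
Net charge +1.
Molecular formula: C15H19N2O4+

C15H19N2O4+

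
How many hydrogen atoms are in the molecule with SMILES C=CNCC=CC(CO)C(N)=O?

Hydrogens are implicit in SMILES; fill each atom to its normal valence:
  4 × C: 1 H each → 4
  3 × C: 2 H each → 6
  1 × C: no H
  1 × N: 2 H
  1 × N: 1 H
  1 × O: 1 H
  1 × O: no H
  Total hydrogens = 14.

14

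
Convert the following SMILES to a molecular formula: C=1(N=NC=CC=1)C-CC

Heavy atoms from the SMILES: 7 C, 2 N.
Implicit hydrogens by atom environment:
  3 × C (aromatic): 1 H each → 3
  2 × C: 2 H each → 4
  2 × N (aromatic): no H
  1 × C: 3 H
  1 × C (aromatic): no H
  Total hydrogens = 10.
Molecular formula: C7H10N2

C7H10N2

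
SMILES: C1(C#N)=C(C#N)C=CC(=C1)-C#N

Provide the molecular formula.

C9H3N3

Heavy atoms from the SMILES: 9 C, 3 N.
Implicit hydrogens by atom environment:
  3 × C (aromatic): 1 H each → 3
  3 × C (aromatic): no H
  3 × C: no H
  3 × N: no H
  Total hydrogens = 3.
Molecular formula: C9H3N3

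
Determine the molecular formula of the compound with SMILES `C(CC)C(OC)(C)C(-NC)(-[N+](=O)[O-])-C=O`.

C9H18N2O4

Heavy atoms from the SMILES: 9 C, 2 N, 4 O.
Implicit hydrogens by atom environment:
  4 × C: 3 H each → 12
  3 × O: no H
  2 × C: 2 H each → 4
  2 × C: no H
  1 × C: 1 H
  1 × N: 1 H
  1 × N (charge +1): no H
  1 × O (charge -1): no H
  Total hydrogens = 18.
Molecular formula: C9H18N2O4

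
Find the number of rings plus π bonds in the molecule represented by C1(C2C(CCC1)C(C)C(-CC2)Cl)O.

2

Molecular formula from the SMILES: C11H19ClO.
DoU = (2C + 2 + N − H − X)/2 = (2·11 + 2 + 0 − 19 − 1)/2 = 4/2 = 2.
(Structurally: 2 ring(s) + 0 π bond(s) = 2.)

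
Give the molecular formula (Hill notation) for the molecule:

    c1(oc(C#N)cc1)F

C5H2FNO

Heavy atoms from the SMILES: 5 C, 1 F, 1 N, 1 O.
Implicit hydrogens by atom environment:
  2 × C (aromatic): 1 H each → 2
  2 × C (aromatic): no H
  1 × C: no H
  1 × F: no H
  1 × N: no H
  1 × O (aromatic): no H
  Total hydrogens = 2.
Molecular formula: C5H2FNO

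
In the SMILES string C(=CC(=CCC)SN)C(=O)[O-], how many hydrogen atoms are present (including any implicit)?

10

Hydrogens are implicit in SMILES; fill each atom to its normal valence:
  3 × C: 1 H each → 3
  2 × C: no H
  1 × C: 3 H
  1 × C: 2 H
  1 × N: 2 H
  1 × O: no H
  1 × O (charge -1): no H
  1 × S: no H
  Total hydrogens = 10.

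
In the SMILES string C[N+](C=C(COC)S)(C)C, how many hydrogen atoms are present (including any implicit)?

16

Hydrogens are implicit in SMILES; fill each atom to its normal valence:
  4 × C: 3 H each → 12
  1 × C: 2 H
  1 × C: 1 H
  1 × C: no H
  1 × N (charge +1): no H
  1 × O: no H
  1 × S: 1 H
  Total hydrogens = 16.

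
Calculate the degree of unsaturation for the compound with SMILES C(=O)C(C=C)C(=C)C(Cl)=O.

4

Molecular formula from the SMILES: C7H7ClO2.
DoU = (2C + 2 + N − H − X)/2 = (2·7 + 2 + 0 − 7 − 1)/2 = 8/2 = 4.
(Structurally: 0 ring(s) + 4 π bond(s) = 4.)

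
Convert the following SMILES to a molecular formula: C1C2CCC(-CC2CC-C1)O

Heavy atoms from the SMILES: 10 C, 1 O.
Implicit hydrogens by atom environment:
  7 × C: 2 H each → 14
  3 × C: 1 H each → 3
  1 × O: 1 H
  Total hydrogens = 18.
Molecular formula: C10H18O

C10H18O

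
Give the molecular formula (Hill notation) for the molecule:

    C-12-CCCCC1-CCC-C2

C10H18

Heavy atoms from the SMILES: 10 C.
Implicit hydrogens by atom environment:
  8 × C: 2 H each → 16
  2 × C: 1 H each → 2
  Total hydrogens = 18.
Molecular formula: C10H18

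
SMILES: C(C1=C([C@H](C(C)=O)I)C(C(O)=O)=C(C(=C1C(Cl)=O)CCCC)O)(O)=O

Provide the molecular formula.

Heavy atoms from the SMILES: 16 C, 1 Cl, 1 I, 7 O.
Implicit hydrogens by atom environment:
  6 × C (aromatic): no H
  4 × C: no H
  4 × O: no H
  3 × C: 2 H each → 6
  3 × O: 1 H each → 3
  2 × C: 3 H each → 6
  1 × C: 1 H
  1 × Cl: no H
  1 × I: no H
  Total hydrogens = 16.
Molecular formula: C16H16ClIO7

C16H16ClIO7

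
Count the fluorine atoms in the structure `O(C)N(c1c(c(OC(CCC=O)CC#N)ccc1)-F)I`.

The symbol for fluorine appears 1 time in the SMILES.

1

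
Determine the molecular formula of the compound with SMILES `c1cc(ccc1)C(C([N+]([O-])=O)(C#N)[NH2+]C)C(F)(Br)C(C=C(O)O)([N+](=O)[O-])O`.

C14H15BrFN4O7+

Heavy atoms from the SMILES: 1 Br, 14 C, 1 F, 4 N, 7 O.
Implicit hydrogens by atom environment:
  5 × C (aromatic): 1 H each → 5
  5 × C: no H
  3 × O: 1 H each → 3
  2 × C: 1 H each → 2
  2 × N (charge +1): no H
  2 × O: no H
  2 × O (charge -1): no H
  1 × Br: no H
  1 × C: 3 H
  1 × C (aromatic): no H
  1 × F: no H
  1 × N (charge +1): 2 H
  1 × N: no H
  Total hydrogens = 15.
Net charge +1.
Molecular formula: C14H15BrFN4O7+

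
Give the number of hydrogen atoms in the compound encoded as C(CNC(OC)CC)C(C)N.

20

Hydrogens are implicit in SMILES; fill each atom to its normal valence:
  3 × C: 3 H each → 9
  3 × C: 2 H each → 6
  2 × C: 1 H each → 2
  1 × N: 2 H
  1 × N: 1 H
  1 × O: no H
  Total hydrogens = 20.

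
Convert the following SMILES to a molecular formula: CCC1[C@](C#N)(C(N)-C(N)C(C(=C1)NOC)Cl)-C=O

C12H19ClN4O2

Heavy atoms from the SMILES: 12 C, 1 Cl, 4 N, 2 O.
Implicit hydrogens by atom environment:
  6 × C: 1 H each → 6
  3 × C: no H
  2 × C: 3 H each → 6
  2 × N: 2 H each → 4
  2 × O: no H
  1 × C: 2 H
  1 × Cl: no H
  1 × N: 1 H
  1 × N: no H
  Total hydrogens = 19.
Molecular formula: C12H19ClN4O2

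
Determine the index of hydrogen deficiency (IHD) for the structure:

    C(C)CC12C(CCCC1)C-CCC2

2

Molecular formula from the SMILES: C13H24.
DoU = (2C + 2 + N − H − X)/2 = (2·13 + 2 + 0 − 24 − 0)/2 = 4/2 = 2.
(Structurally: 2 ring(s) + 0 π bond(s) = 2.)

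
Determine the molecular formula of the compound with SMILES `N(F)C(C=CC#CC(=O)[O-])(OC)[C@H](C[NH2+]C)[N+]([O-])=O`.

Heavy atoms from the SMILES: 10 C, 1 F, 3 N, 5 O.
Implicit hydrogens by atom environment:
  4 × C: no H
  3 × C: 1 H each → 3
  3 × O: no H
  2 × C: 3 H each → 6
  2 × O (charge -1): no H
  1 × C: 2 H
  1 × F: no H
  1 × N (charge +1): 2 H
  1 × N: 1 H
  1 × N (charge +1): no H
  Total hydrogens = 14.
Molecular formula: C10H14FN3O5

C10H14FN3O5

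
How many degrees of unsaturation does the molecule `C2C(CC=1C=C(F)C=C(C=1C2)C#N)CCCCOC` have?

Molecular formula from the SMILES: C16H20FNO.
DoU = (2C + 2 + N − H − X)/2 = (2·16 + 2 + 1 − 20 − 1)/2 = 14/2 = 7.
(Structurally: 2 ring(s) + 5 π bond(s) = 7.)

7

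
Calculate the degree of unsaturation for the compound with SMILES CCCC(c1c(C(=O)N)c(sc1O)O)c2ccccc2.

8

Molecular formula from the SMILES: C15H17NO3S.
DoU = (2C + 2 + N − H − X)/2 = (2·15 + 2 + 1 − 17 − 0)/2 = 16/2 = 8.
(Structurally: 2 ring(s) + 6 π bond(s) = 8.)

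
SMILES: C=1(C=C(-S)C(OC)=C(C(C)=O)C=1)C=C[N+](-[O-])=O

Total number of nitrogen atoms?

1

The symbol for nitrogen appears 1 time in the SMILES.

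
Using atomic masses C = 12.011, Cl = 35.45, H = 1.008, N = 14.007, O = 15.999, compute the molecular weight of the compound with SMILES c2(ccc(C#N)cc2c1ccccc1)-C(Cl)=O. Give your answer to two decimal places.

Molecular formula: C14H8ClNO.
M = 14×12.011 + 1×35.45 + 8×1.008 + 1×14.007 + 1×15.999 = 241.67 g/mol.

241.67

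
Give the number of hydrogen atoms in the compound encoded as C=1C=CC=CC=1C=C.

8

Hydrogens are implicit in SMILES; fill each atom to its normal valence:
  5 × C (aromatic): 1 H each → 5
  1 × C: 2 H
  1 × C: 1 H
  1 × C (aromatic): no H
  Total hydrogens = 8.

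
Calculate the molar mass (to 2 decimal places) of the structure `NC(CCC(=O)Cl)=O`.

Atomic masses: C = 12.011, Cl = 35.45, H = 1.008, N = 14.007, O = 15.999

Molecular formula: C4H6ClNO2.
M = 4×12.011 + 1×35.45 + 6×1.008 + 1×14.007 + 2×15.999 = 135.55 g/mol.

135.55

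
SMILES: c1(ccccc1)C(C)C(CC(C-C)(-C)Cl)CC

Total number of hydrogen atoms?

Hydrogens are implicit in SMILES; fill each atom to its normal valence:
  5 × C (aromatic): 1 H each → 5
  4 × C: 3 H each → 12
  3 × C: 2 H each → 6
  2 × C: 1 H each → 2
  1 × C: no H
  1 × C (aromatic): no H
  1 × Cl: no H
  Total hydrogens = 25.

25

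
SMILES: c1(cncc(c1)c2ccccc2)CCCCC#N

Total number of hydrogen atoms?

Hydrogens are implicit in SMILES; fill each atom to its normal valence:
  8 × C (aromatic): 1 H each → 8
  4 × C: 2 H each → 8
  3 × C (aromatic): no H
  1 × C: no H
  1 × N (aromatic): no H
  1 × N: no H
  Total hydrogens = 16.

16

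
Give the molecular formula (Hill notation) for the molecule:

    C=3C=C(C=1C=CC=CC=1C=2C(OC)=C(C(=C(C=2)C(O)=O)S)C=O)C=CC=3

C21H16O4S

Heavy atoms from the SMILES: 21 C, 4 O, 1 S.
Implicit hydrogens by atom environment:
  10 × C (aromatic): 1 H each → 10
  8 × C (aromatic): no H
  3 × O: no H
  1 × C: 3 H
  1 × C: 1 H
  1 × C: no H
  1 × O: 1 H
  1 × S: 1 H
  Total hydrogens = 16.
Molecular formula: C21H16O4S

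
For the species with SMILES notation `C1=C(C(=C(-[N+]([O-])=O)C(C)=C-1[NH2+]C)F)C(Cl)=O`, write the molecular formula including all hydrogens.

Heavy atoms from the SMILES: 9 C, 1 Cl, 1 F, 2 N, 3 O.
Implicit hydrogens by atom environment:
  5 × C (aromatic): no H
  2 × C: 3 H each → 6
  2 × O: no H
  1 × C (aromatic): 1 H
  1 × C: no H
  1 × Cl: no H
  1 × F: no H
  1 × N (charge +1): 2 H
  1 × N (charge +1): no H
  1 × O (charge -1): no H
  Total hydrogens = 9.
Net charge +1.
Molecular formula: C9H9ClFN2O3+

C9H9ClFN2O3+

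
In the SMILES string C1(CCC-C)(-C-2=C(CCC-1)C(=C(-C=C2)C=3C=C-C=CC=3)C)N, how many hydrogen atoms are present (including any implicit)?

Hydrogens are implicit in SMILES; fill each atom to its normal valence:
  7 × C (aromatic): 1 H each → 7
  6 × C: 2 H each → 12
  5 × C (aromatic): no H
  2 × C: 3 H each → 6
  1 × C: no H
  1 × N: 2 H
  Total hydrogens = 27.

27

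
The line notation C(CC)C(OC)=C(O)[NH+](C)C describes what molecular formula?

Heavy atoms from the SMILES: 8 C, 1 N, 2 O.
Implicit hydrogens by atom environment:
  4 × C: 3 H each → 12
  2 × C: 2 H each → 4
  2 × C: no H
  1 × N (charge +1): 1 H
  1 × O: 1 H
  1 × O: no H
  Total hydrogens = 18.
Net charge +1.
Molecular formula: C8H18NO2+

C8H18NO2+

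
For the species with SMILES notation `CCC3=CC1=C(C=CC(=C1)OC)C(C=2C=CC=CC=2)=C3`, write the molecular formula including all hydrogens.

Heavy atoms from the SMILES: 19 C, 1 O.
Implicit hydrogens by atom environment:
  10 × C (aromatic): 1 H each → 10
  6 × C (aromatic): no H
  2 × C: 3 H each → 6
  1 × C: 2 H
  1 × O: no H
  Total hydrogens = 18.
Molecular formula: C19H18O

C19H18O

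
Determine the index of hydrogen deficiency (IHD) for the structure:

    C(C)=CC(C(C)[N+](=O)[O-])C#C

4

Molecular formula from the SMILES: C8H11NO2.
DoU = (2C + 2 + N − H − X)/2 = (2·8 + 2 + 1 − 11 − 0)/2 = 8/2 = 4.
(Structurally: 0 ring(s) + 4 π bond(s) = 4.)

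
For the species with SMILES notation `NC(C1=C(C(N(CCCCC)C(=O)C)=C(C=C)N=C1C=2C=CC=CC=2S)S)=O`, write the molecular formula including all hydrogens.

Heavy atoms from the SMILES: 21 C, 3 N, 2 O, 2 S.
Implicit hydrogens by atom environment:
  7 × C (aromatic): no H
  5 × C: 2 H each → 10
  4 × C (aromatic): 1 H each → 4
  2 × C: 3 H each → 6
  2 × C: no H
  2 × O: no H
  2 × S: 1 H each → 2
  1 × C: 1 H
  1 × N: 2 H
  1 × N (aromatic): no H
  1 × N: no H
  Total hydrogens = 25.
Molecular formula: C21H25N3O2S2

C21H25N3O2S2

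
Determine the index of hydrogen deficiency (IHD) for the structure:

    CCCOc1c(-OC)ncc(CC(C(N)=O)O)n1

5

Molecular formula from the SMILES: C11H17N3O4.
DoU = (2C + 2 + N − H − X)/2 = (2·11 + 2 + 3 − 17 − 0)/2 = 10/2 = 5.
(Structurally: 1 ring(s) + 4 π bond(s) = 5.)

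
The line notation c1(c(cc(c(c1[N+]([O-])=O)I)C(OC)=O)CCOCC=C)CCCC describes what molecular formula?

Heavy atoms from the SMILES: 17 C, 1 I, 1 N, 5 O.
Implicit hydrogens by atom environment:
  7 × C: 2 H each → 14
  5 × C (aromatic): no H
  4 × O: no H
  2 × C: 3 H each → 6
  1 × C (aromatic): 1 H
  1 × C: 1 H
  1 × C: no H
  1 × I: no H
  1 × N (charge +1): no H
  1 × O (charge -1): no H
  Total hydrogens = 22.
Molecular formula: C17H22INO5

C17H22INO5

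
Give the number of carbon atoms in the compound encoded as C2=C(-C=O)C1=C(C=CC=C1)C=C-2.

11

The symbol for carbon appears 11 times in the SMILES.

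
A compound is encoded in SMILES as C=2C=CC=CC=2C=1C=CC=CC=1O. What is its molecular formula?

Heavy atoms from the SMILES: 12 C, 1 O.
Implicit hydrogens by atom environment:
  9 × C (aromatic): 1 H each → 9
  3 × C (aromatic): no H
  1 × O: 1 H
  Total hydrogens = 10.
Molecular formula: C12H10O

C12H10O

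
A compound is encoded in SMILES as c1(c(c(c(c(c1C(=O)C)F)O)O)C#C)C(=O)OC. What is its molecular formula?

Heavy atoms from the SMILES: 12 C, 1 F, 5 O.
Implicit hydrogens by atom environment:
  6 × C (aromatic): no H
  3 × C: no H
  3 × O: no H
  2 × C: 3 H each → 6
  2 × O: 1 H each → 2
  1 × C: 1 H
  1 × F: no H
  Total hydrogens = 9.
Molecular formula: C12H9FO5

C12H9FO5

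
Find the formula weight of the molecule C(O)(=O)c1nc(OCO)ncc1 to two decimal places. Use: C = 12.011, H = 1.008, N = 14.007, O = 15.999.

170.12

Molecular formula: C6H6N2O4.
M = 6×12.011 + 6×1.008 + 2×14.007 + 4×15.999 = 170.12 g/mol.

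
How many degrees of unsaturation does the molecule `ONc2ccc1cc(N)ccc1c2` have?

7

Molecular formula from the SMILES: C10H10N2O.
DoU = (2C + 2 + N − H − X)/2 = (2·10 + 2 + 2 − 10 − 0)/2 = 14/2 = 7.
(Structurally: 2 ring(s) + 5 π bond(s) = 7.)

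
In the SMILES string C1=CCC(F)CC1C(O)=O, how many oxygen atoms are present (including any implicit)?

The symbol for oxygen appears 2 times in the SMILES.

2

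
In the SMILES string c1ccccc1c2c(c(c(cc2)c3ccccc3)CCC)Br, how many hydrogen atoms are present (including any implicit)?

19

Hydrogens are implicit in SMILES; fill each atom to its normal valence:
  12 × C (aromatic): 1 H each → 12
  6 × C (aromatic): no H
  2 × C: 2 H each → 4
  1 × Br: no H
  1 × C: 3 H
  Total hydrogens = 19.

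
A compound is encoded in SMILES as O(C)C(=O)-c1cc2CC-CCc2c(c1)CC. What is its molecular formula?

C14H18O2

Heavy atoms from the SMILES: 14 C, 2 O.
Implicit hydrogens by atom environment:
  5 × C: 2 H each → 10
  4 × C (aromatic): no H
  2 × C: 3 H each → 6
  2 × C (aromatic): 1 H each → 2
  2 × O: no H
  1 × C: no H
  Total hydrogens = 18.
Molecular formula: C14H18O2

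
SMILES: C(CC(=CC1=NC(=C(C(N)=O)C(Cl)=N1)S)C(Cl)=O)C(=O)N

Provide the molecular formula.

C11H10Cl2N4O3S

Heavy atoms from the SMILES: 11 C, 2 Cl, 4 N, 3 O, 1 S.
Implicit hydrogens by atom environment:
  4 × C (aromatic): no H
  4 × C: no H
  3 × O: no H
  2 × C: 2 H each → 4
  2 × Cl: no H
  2 × N: 2 H each → 4
  2 × N (aromatic): no H
  1 × C: 1 H
  1 × S: 1 H
  Total hydrogens = 10.
Molecular formula: C11H10Cl2N4O3S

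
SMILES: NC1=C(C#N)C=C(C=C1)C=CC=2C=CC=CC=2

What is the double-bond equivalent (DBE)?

Molecular formula from the SMILES: C15H12N2.
DoU = (2C + 2 + N − H − X)/2 = (2·15 + 2 + 2 − 12 − 0)/2 = 22/2 = 11.
(Structurally: 2 ring(s) + 9 π bond(s) = 11.)

11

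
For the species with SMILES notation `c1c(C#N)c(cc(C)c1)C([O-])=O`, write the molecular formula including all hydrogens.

Heavy atoms from the SMILES: 9 C, 1 N, 2 O.
Implicit hydrogens by atom environment:
  3 × C (aromatic): 1 H each → 3
  3 × C (aromatic): no H
  2 × C: no H
  1 × C: 3 H
  1 × N: no H
  1 × O: no H
  1 × O (charge -1): no H
  Total hydrogens = 6.
Net charge -1.
Molecular formula: C9H6NO2-

C9H6NO2-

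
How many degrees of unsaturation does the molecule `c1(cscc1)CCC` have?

Molecular formula from the SMILES: C7H10S.
DoU = (2C + 2 + N − H − X)/2 = (2·7 + 2 + 0 − 10 − 0)/2 = 6/2 = 3.
(Structurally: 1 ring(s) + 2 π bond(s) = 3.)

3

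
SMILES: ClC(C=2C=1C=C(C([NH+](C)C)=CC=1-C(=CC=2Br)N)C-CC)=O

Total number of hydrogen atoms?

19

Hydrogens are implicit in SMILES; fill each atom to its normal valence:
  7 × C (aromatic): no H
  3 × C: 3 H each → 9
  3 × C (aromatic): 1 H each → 3
  2 × C: 2 H each → 4
  1 × Br: no H
  1 × C: no H
  1 × Cl: no H
  1 × N: 2 H
  1 × N (charge +1): 1 H
  1 × O: no H
  Total hydrogens = 19.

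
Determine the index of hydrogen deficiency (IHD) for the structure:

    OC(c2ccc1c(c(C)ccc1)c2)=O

Molecular formula from the SMILES: C12H10O2.
DoU = (2C + 2 + N − H − X)/2 = (2·12 + 2 + 0 − 10 − 0)/2 = 16/2 = 8.
(Structurally: 2 ring(s) + 6 π bond(s) = 8.)

8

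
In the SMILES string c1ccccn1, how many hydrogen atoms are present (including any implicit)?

5

Hydrogens are implicit in SMILES; fill each atom to its normal valence:
  5 × C (aromatic): 1 H each → 5
  1 × N (aromatic): no H
  Total hydrogens = 5.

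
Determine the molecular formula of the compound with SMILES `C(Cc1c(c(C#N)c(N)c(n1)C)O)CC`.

C11H15N3O

Heavy atoms from the SMILES: 11 C, 3 N, 1 O.
Implicit hydrogens by atom environment:
  5 × C (aromatic): no H
  3 × C: 2 H each → 6
  2 × C: 3 H each → 6
  1 × C: no H
  1 × N: 2 H
  1 × N (aromatic): no H
  1 × N: no H
  1 × O: 1 H
  Total hydrogens = 15.
Molecular formula: C11H15N3O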